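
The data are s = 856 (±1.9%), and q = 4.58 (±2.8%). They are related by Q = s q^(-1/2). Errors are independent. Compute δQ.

9.44

Products/powers → add relative errors in quadrature, weighted by exponent:
  (1·δs/s)² = (1×0.0190)² = 0.000361;  (−½·δq/q)² = (-0.5×0.0280)² = 0.000196
δQ/Q = √(0.000557) = 0.0236
Q = 400, so δQ = 0.0236 × 400 = 9.44.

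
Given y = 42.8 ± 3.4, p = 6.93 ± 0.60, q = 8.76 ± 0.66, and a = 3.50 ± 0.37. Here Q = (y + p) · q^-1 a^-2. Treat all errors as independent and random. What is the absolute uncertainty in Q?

Let u = y + p = 49.7. δu = √(δy² + δp²) = √(11.6 + 0.360) = 3.45, so δu/u = 0.0694.
Q is then a monomial in u, q, a:
δQ/Q = √((δu/u)² + (-1·δq/q)² + (-2·δa/a)²) = √(0.00482 + 0.00568 + 0.0447) = 0.235
Q = 0.463, so δQ = 0.235 × 0.463 = 0.109.

0.109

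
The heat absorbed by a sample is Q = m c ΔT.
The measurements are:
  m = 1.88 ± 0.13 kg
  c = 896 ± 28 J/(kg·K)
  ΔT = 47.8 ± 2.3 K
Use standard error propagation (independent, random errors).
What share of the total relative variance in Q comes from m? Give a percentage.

59.2%

(δQ/Q)² = (1·δm/m)² + (1·δc/c)² + (1·δΔT/ΔT)²
  m term: (1×0.0691)² = 0.00478
  c term: (1×0.0312)² = 0.000977
  ΔT term: (1×0.0481)² = 0.00232
Total = 0.00807. Share from m = 0.00478/0.00807 = 0.592.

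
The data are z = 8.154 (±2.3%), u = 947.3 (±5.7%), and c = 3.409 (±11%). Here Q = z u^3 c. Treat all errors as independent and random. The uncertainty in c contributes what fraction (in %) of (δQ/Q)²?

28.9%

(δQ/Q)² = (1·δz/z)² + (3·δu/u)² + (1·δc/c)²
  z term: (1×0.0230)² = 0.000529
  u term: (3×0.0570)² = 0.0292
  c term: (1×0.110)² = 0.0121
Total = 0.0419. Share from c = 0.0121/0.0419 = 0.289.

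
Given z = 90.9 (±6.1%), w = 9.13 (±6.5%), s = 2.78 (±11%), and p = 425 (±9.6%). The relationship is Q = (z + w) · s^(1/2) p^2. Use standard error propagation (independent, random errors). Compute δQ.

Let u = z + w = 100. δu = √(δz² + δw²) = √(30.7 + 0.352) = 5.58, so δu/u = 0.0557.
Q is then a monomial in u, s, p:
δQ/Q = √((δu/u)² + (½·δs/s)² + (2·δp/p)²) = √(0.00311 + 0.00302 + 0.0369) = 0.207
Q = 3.01e+07, so δQ = 0.207 × 3.01e+07 = 6.25e+06.

6.25e+06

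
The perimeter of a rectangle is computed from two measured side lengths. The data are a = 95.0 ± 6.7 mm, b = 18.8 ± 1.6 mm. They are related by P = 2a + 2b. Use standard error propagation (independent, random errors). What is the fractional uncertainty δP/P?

Each term contributes (cᵢ δxᵢ)² to (δP)²:
  (2·δa)² = 180;  (2·δb)² = 10.2
δP = √(190) = 13.8 mm
P = 228 mm, so δP/P = 13.8/228 = 0.0605.

0.0605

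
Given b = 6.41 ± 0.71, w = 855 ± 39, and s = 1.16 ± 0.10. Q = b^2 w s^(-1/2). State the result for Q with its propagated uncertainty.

Relative error in a monomial: (δQ/Q)² = Σ (nᵢ · δxᵢ/xᵢ)².
  (2·δb/b)² = (2×0.111)² = 0.0491;  (1·δw/w)² = (1×0.0456)² = 0.00208;  (−½·δs/s)² = (-0.5×0.0862)² = 0.00186
δQ/Q = √(0.0530) = 0.230
Q = 32600, so δQ = 0.230 × 32600 = 7510.

32600 ± 7510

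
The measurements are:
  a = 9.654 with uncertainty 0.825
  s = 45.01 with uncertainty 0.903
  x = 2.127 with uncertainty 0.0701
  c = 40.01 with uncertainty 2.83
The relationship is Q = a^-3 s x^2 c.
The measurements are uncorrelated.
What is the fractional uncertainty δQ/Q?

Each factor contributes (exponent × relative error)² to (δQ/Q)²:
  (-3·δa/a)² = (-3×0.0855)² = 0.0657;  (1·δs/s)² = (1×0.0201)² = 0.000402;  (2·δx/x)² = (2×0.0330)² = 0.00434;  (1·δc/c)² = (1×0.0707)² = 0.00500
δQ/Q = √(0.0755) = 0.275

0.275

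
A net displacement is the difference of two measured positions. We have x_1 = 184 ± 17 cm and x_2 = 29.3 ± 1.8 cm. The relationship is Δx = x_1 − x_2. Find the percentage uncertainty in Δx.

Absolute uncertainties add in quadrature for a linear combination:
  (δx_1)² = 289;  (δx_2)² = 3.24
δΔx = √(292) = 17.1 cm
Δx = 155 cm, so δΔx/Δx = 17.1/155 = 0.111.

11.1%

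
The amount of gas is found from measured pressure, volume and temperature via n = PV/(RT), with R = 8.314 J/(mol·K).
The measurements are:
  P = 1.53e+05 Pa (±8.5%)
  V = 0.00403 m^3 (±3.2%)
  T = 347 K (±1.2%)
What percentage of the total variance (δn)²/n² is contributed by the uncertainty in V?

12.2%

(δn/n)² = (1·δP/P)² + (1·δV/V)² + (-1·δT/T)²
  P term: (1×0.0850)² = 0.00723
  V term: (1×0.0320)² = 0.00102
  T term: (-1×0.0120)² = 0.000144
Total = 0.00839. Share from V = 0.00102/0.00839 = 0.122.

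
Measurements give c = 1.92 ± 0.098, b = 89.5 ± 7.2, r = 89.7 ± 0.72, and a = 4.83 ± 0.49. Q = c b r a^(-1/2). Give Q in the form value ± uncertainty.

Q is a product of powers, so relative uncertainties combine in quadrature:
  (1·δc/c)² = (1×0.0510)² = 0.00261;  (1·δb/b)² = (1×0.0804)² = 0.00647;  (1·δr/r)² = (1×0.00803)² = 6.44e-05;  (−½·δa/a)² = (-0.5×0.101)² = 0.00257
δQ/Q = √(0.0117) = 0.108
Q = 7010, so δQ = 0.108 × 7010 = 759.

7010 ± 759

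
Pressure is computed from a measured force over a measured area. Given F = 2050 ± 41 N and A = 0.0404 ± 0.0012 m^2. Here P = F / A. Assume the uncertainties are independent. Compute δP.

1820 Pa

Products/powers → add relative errors in quadrature, weighted by exponent:
  (1·δF/F)² = (1×0.0200)² = 0.000400;  (-1·δA/A)² = (-1×0.0297)² = 0.000882
δP/P = √(0.00128) = 0.0358
P = 50700 Pa, so δP = 0.0358 × 50700 = 1820 Pa.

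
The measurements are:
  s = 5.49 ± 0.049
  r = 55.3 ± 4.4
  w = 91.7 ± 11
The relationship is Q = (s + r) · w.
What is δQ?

Let u = s + r = 60.8. δu = √(δs² + δr²) = √(0.00240 + 19.4) = 4.40, so δu/u = 0.0724.
Q is then a monomial in u, w:
δQ/Q = √((δu/u)² + (1·δw/w)²) = √(0.00524 + 0.0144) = 0.140
Q = 5570, so δQ = 0.140 × 5570 = 781.

781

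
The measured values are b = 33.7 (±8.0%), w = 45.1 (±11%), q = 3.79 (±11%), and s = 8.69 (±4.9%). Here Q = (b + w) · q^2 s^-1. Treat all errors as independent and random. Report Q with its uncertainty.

130 ± 30.8

Let u = b + w = 78.8. δu = √(δb² + δw²) = √(7.27 + 24.6) = 5.65, so δu/u = 0.0717.
Q is then a monomial in u, q, s:
δQ/Q = √((δu/u)² + (2·δq/q)² + (-1·δs/s)²) = √(0.00513 + 0.0484 + 0.00240) = 0.237
Q = 130, so δQ = 0.237 × 130 = 30.8.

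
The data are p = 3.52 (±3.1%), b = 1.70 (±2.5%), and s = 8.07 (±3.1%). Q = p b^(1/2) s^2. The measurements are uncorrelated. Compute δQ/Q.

Products/powers → add relative errors in quadrature, weighted by exponent:
  (1·δp/p)² = (1×0.0310)² = 0.000961;  (½·δb/b)² = (0.5×0.0250)² = 0.000156;  (2·δs/s)² = (2×0.0310)² = 0.00384
δQ/Q = √(0.00496) = 0.0704

0.0704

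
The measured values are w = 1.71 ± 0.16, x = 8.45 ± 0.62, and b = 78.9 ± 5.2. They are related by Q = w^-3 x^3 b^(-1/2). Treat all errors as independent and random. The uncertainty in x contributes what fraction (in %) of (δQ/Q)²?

(δQ/Q)² = (-3·δw/w)² + (3·δx/x)² + (−½·δb/b)²
  w term: (-3×0.0936)² = 0.0788
  x term: (3×0.0734)² = 0.0485
  b term: (-0.5×0.0659)² = 0.00109
Total = 0.128. Share from x = 0.0485/0.128 = 0.378.

37.8%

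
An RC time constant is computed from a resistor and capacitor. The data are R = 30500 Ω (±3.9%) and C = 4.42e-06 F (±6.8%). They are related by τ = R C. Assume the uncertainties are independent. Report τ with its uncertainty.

0.135 ± 0.0106 s

Products/powers → add relative errors in quadrature, weighted by exponent:
  (1·δR/R)² = (1×0.0390)² = 0.00152;  (1·δC/C)² = (1×0.0680)² = 0.00462
δτ/τ = √(0.00615) = 0.0784
τ = 0.135 s, so δτ = 0.0784 × 0.135 = 0.0106 s.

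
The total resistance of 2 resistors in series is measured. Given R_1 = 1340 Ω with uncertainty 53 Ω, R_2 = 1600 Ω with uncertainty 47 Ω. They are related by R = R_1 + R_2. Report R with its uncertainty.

2940 ± 70.8 Ω

Absolute uncertainties add in quadrature for a linear combination:
  (δR_1)² = 2810;  (δR_2)² = 2210
δR = √(5020) = 70.8 Ω
R = 2940 Ω.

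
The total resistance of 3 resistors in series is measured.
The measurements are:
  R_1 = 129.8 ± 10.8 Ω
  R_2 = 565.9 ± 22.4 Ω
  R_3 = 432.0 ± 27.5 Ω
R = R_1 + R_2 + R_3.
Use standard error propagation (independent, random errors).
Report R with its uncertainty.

Absolute uncertainties add in quadrature for a linear combination:
  (δR_1)² = 117;  (δR_2)² = 502;  (δR_3)² = 756
δR = √(1370) = 37.1 Ω
R = 1128 Ω.

1128 ± 37.1 Ω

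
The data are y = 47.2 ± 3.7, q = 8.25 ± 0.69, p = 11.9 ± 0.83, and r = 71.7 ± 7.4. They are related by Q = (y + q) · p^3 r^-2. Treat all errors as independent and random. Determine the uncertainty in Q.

Let u = y + q = 55.5. δu = √(δy² + δq²) = √(13.7 + 0.476) = 3.76, so δu/u = 0.0679.
Q is then a monomial in u, p, r:
δQ/Q = √((δu/u)² + (3·δp/p)² + (-2·δr/r)²) = √(0.00461 + 0.0438 + 0.0426) = 0.302
Q = 18.2, so δQ = 0.302 × 18.2 = 5.48.

5.48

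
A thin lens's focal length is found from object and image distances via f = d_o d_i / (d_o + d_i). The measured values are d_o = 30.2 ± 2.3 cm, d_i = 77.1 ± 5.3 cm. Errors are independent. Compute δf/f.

∂f/∂d_o = (d_i/(d_o+d_i))² = 0.516;  ∂f/∂d_i = (d_o/(d_o+d_i))² = 0.0792
δf = √((∂f/∂d_o · δd_o)² + (∂f/∂d_i · δd_i)²) = √(1.41 + 0.176) = 1.26 cm
f = 21.7 cm, so δf/f = 1.26/21.7 = 0.0580.

0.0580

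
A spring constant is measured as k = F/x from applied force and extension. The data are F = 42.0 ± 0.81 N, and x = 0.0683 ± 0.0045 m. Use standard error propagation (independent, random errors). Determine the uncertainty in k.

42.2 N/m

k is a product of powers, so relative uncertainties combine in quadrature:
  (1·δF/F)² = (1×0.0193)² = 0.000372;  (-1·δx/x)² = (-1×0.0659)² = 0.00434
δk/k = √(0.00471) = 0.0687
k = 615 N/m, so δk = 0.0687 × 615 = 42.2 N/m.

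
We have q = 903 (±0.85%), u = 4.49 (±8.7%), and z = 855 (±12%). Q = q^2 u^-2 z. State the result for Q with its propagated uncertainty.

Since Q is a product/quotient, work with relative uncertainties:
  (2·δq/q)² = (2×0.00850)² = 0.000289;  (-2·δu/u)² = (-2×0.0870)² = 0.0303;  (1·δz/z)² = (1×0.120)² = 0.0144
δQ/Q = √(0.0450) = 0.212
Q = 3.46e+07, so δQ = 0.212 × 3.46e+07 = 7.33e+06.

(3.46 ± 0.733) × 10^7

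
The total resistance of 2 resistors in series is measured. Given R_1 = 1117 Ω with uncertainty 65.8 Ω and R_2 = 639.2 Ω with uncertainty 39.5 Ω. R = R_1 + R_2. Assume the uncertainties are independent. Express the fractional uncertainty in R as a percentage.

4.37%

Absolute uncertainties add in quadrature for a linear combination:
  (δR_1)² = 4330;  (δR_2)² = 1560
δR = √(5890) = 76.7 Ω
R = 1756 Ω, so δR/R = 76.7/1756 = 0.0437.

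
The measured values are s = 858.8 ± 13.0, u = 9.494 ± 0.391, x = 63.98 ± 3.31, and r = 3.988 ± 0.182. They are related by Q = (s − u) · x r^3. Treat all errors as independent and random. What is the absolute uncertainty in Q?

Let w = s − u = 849.3. δw = √(δs² + δu²) = √(169 + 0.153) = 13.0, so δw/w = 0.0153.
Q is then a monomial in w, x, r:
δQ/Q = √((δw/w)² + (1·δx/x)² + (3·δr/r)²) = √(0.000235 + 0.00268 + 0.0187) = 0.147
Q = 3.446e+06, so δQ = 0.147 × 3.446e+06 = 5.07e+05.

5.07e+05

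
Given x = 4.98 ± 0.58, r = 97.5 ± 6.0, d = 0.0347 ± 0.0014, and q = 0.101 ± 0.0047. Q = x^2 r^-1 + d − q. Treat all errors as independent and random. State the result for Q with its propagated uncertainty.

0.188 ± 0.0615

Let p = x^2·r^-1 = 0.254. δp/p = √((2·δx/x)² + (-1·δr/r)²) = √(0.0543 + 0.00379) = 0.241, so δp = 0.0613.
Q = p + d − q: δQ = √(δp² + δd² + δq²) = √(0.00376 + 1.96e-06 + 2.21e-05) = 0.0615
Q = 0.188.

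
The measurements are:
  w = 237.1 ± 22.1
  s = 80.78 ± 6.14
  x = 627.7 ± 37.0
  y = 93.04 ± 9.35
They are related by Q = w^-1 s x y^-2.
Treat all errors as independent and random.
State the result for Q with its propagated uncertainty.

Each factor contributes (exponent × relative error)² to (δQ/Q)²:
  (-1·δw/w)² = (-1×0.0932)² = 0.00869;  (1·δs/s)² = (1×0.0760)² = 0.00578;  (1·δx/x)² = (1×0.0589)² = 0.00347;  (-2·δy/y)² = (-2×0.100)² = 0.0404
δQ/Q = √(0.0583) = 0.242
Q = 0.02471, so δQ = 0.242 × 0.02471 = 0.00597.

0.02471 ± 0.00597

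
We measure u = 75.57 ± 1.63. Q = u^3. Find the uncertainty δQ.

27900

Q ∝ u^3, so δQ/Q = |3| · δu/u = 3 × 0.0216 = 0.0647.
Q = 431600, so δQ = 0.0647 × 431600 = 27900.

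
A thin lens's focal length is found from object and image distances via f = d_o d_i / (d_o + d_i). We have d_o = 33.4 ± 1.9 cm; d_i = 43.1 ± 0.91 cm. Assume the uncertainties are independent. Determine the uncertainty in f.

0.628 cm

∂f/∂d_o = (d_i/(d_o+d_i))² = 0.317;  ∂f/∂d_i = (d_o/(d_o+d_i))² = 0.191
δf = √((∂f/∂d_o · δd_o)² + (∂f/∂d_i · δd_i)²) = √(0.364 + 0.0301) = 0.628 cm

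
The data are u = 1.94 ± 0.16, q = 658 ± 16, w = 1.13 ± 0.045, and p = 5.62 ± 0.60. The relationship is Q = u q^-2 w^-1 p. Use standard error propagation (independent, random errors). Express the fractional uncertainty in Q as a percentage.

Since Q is a product/quotient, work with relative uncertainties:
  (1·δu/u)² = (1×0.0825)² = 0.00680;  (-2·δq/q)² = (-2×0.0243)² = 0.00237;  (-1·δw/w)² = (-1×0.0398)² = 0.00159;  (1·δp/p)² = (1×0.107)² = 0.0114
δQ/Q = √(0.0222) = 0.149

14.9%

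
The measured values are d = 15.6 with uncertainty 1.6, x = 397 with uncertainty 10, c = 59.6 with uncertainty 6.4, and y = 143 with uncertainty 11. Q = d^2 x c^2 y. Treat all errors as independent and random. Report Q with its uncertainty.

Relative error in a monomial: (δQ/Q)² = Σ (nᵢ · δxᵢ/xᵢ)².
  (2·δd/d)² = (2×0.103)² = 0.0421;  (1·δx/x)² = (1×0.0252)² = 0.000634;  (2·δc/c)² = (2×0.107)² = 0.0461;  (1·δy/y)² = (1×0.0769)² = 0.00592
δQ/Q = √(0.0948) = 0.308
Q = 4.91e+10, so δQ = 0.308 × 4.91e+10 = 1.51e+10.

(4.91 ± 1.51) × 10^10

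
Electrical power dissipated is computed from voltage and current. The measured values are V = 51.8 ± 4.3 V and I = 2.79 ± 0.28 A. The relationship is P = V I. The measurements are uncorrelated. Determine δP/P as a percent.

Products/powers → add relative errors in quadrature, weighted by exponent:
  (1·δV/V)² = (1×0.0830)² = 0.00689;  (1·δI/I)² = (1×0.100)² = 0.0101
δP/P = √(0.0170) = 0.130

13.0%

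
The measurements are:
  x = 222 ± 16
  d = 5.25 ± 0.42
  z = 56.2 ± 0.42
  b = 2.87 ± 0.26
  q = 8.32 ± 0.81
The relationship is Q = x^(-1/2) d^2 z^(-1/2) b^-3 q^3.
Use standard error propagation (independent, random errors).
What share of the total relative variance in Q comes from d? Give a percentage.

13.8%

(δQ/Q)² = (−½·δx/x)² + (2·δd/d)² + (−½·δz/z)² + (-3·δb/b)² + (3·δq/q)²
  x term: (-0.5×0.0721)² = 0.00130
  d term: (2×0.0800)² = 0.0256
  z term: (-0.5×0.00747)² = 1.4e-05
  b term: (-3×0.0906)² = 0.0739
  q term: (3×0.0974)² = 0.0853
Total = 0.186. Share from d = 0.0256/0.186 = 0.138.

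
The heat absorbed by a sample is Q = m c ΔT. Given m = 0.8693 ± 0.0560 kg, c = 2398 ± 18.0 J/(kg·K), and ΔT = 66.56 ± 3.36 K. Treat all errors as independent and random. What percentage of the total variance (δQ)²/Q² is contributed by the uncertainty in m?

(δQ/Q)² = (1·δm/m)² + (1·δc/c)² + (1·δΔT/ΔT)²
  m term: (1×0.0644)² = 0.00415
  c term: (1×0.00751)² = 5.63e-05
  ΔT term: (1×0.0505)² = 0.00255
Total = 0.00675. Share from m = 0.00415/0.00675 = 0.614.

61.4%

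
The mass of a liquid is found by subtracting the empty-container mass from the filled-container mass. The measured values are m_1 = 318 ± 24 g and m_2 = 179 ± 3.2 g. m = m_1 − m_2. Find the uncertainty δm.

Absolute uncertainties add in quadrature for a linear combination:
  (δm_1)² = 576;  (δm_2)² = 10.2
δm = √(586) = 24.2 g

24.2 g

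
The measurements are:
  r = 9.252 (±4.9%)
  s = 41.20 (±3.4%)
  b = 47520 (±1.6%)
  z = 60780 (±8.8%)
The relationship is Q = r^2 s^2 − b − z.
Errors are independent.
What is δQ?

18200

Let p = r^2·s^2 = 145300. δp/p = √((2·δr/r)² + (2·δs/s)²) = √(0.00960 + 0.00462) = 0.119, so δp = 17300.
Q = p − b − z: δQ = √(δp² + δb² + δz²) = √(3e+08 + 5.78e+05 + 2.86e+07) = 18200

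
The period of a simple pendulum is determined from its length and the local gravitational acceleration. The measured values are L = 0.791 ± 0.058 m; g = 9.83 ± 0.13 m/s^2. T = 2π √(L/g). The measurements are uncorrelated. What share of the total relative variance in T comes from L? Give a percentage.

(δT/T)² = (½·δL/L)² + (−½·δg/g)²
  L term: (0.5×0.0733)² = 0.00134
  g term: (-0.5×0.0132)² = 4.37e-05
Total = 0.00139. Share from L = 0.00134/0.00139 = 0.968.

96.8%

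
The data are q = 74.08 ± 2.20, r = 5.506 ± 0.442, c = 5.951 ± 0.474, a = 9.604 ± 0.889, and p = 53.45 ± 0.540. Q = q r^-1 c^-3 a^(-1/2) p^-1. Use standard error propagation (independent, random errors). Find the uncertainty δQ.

9.95e-05

Each factor contributes (exponent × relative error)² to (δQ/Q)²:
  (1·δq/q)² = (1×0.0297)² = 0.000882;  (-1·δr/r)² = (-1×0.0803)² = 0.00644;  (-3·δc/c)² = (-3×0.0797)² = 0.0571;  (−½·δa/a)² = (-0.5×0.0926)² = 0.00214;  (-1·δp/p)² = (-1×0.0101)² = 0.000102
δQ/Q = √(0.0667) = 0.258
Q = 0.0003854, so δQ = 0.258 × 0.0003854 = 9.95e-05.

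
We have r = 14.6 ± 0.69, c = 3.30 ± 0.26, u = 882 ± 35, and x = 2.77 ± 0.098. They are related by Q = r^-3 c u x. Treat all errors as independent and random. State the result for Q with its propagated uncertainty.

Each factor contributes (exponent × relative error)² to (δQ/Q)²:
  (-3·δr/r)² = (-3×0.0473)² = 0.0201;  (1·δc/c)² = (1×0.0788)² = 0.00621;  (1·δu/u)² = (1×0.0397)² = 0.00157;  (1·δx/x)² = (1×0.0354)² = 0.00125
δQ/Q = √(0.0291) = 0.171
Q = 2.59, so δQ = 0.171 × 2.59 = 0.442.

2.59 ± 0.442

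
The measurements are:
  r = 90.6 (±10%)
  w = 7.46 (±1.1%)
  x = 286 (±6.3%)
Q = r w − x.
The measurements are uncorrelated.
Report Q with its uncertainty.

Let p = r·w = 676. δp/p = √((1·δr/r)² + (1·δw/w)²) = √(0.0100 + 0.000121) = 0.101, so δp = 68.0.
Q = p − x: δQ = √(δp² + δx²) = √(4620 + 325) = 70.3
Q = 390.

390 ± 70.3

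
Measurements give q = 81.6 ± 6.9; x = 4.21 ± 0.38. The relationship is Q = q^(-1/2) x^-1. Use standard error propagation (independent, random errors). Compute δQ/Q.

Relative error in a monomial: (δQ/Q)² = Σ (nᵢ · δxᵢ/xᵢ)².
  (−½·δq/q)² = (-0.5×0.0846)² = 0.00179;  (-1·δx/x)² = (-1×0.0903)² = 0.00815
δQ/Q = √(0.00993) = 0.0997

0.0997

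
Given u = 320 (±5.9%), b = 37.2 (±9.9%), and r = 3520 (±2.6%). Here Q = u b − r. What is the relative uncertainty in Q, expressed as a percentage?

16.4%

Let p = u·b = 11900. δp/p = √((1·δu/u)² + (1·δb/b)²) = √(0.00348 + 0.00980) = 0.115, so δp = 1370.
Q = p − r: δQ = √(δp² + δr²) = √(1.88e+06 + 8380) = 1370
Q = 8380, so δQ/Q = 1370/8380 = 0.164.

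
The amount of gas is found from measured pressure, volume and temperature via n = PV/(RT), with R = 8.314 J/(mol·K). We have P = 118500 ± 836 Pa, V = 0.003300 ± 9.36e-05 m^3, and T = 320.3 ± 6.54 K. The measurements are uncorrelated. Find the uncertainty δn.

0.00524 mol

n is a product of powers, so relative uncertainties combine in quadrature:
  (1·δP/P)² = (1×0.00705)² = 4.98e-05;  (1·δV/V)² = (1×0.0284)² = 0.000804;  (-1·δT/T)² = (-1×0.0204)² = 0.000417
δn/n = √(0.00127) = 0.0357
n = 0.1468 mol, so δn = 0.0357 × 0.1468 = 0.00524 mol.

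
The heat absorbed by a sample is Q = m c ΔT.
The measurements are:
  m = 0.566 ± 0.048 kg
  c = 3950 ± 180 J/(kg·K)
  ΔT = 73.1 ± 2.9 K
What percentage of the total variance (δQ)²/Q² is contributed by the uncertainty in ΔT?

14.5%

(δQ/Q)² = (1·δm/m)² + (1·δc/c)² + (1·δΔT/ΔT)²
  m term: (1×0.0848)² = 0.00719
  c term: (1×0.0456)² = 0.00208
  ΔT term: (1×0.0397)² = 0.00157
Total = 0.0108. Share from ΔT = 0.00157/0.0108 = 0.145.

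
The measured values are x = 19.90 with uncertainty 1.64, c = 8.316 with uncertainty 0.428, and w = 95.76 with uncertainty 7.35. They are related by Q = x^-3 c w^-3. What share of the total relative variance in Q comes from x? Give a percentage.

(δQ/Q)² = (-3·δx/x)² + (1·δc/c)² + (-3·δw/w)²
  x term: (-3×0.0824)² = 0.0611
  c term: (1×0.0515)² = 0.00265
  w term: (-3×0.0768)² = 0.0530
Total = 0.117. Share from x = 0.0611/0.117 = 0.523.

52.3%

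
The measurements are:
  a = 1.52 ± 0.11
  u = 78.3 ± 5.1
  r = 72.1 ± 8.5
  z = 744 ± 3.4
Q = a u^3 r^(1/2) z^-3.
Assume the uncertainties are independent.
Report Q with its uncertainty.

Relative error in a monomial: (δQ/Q)² = Σ (nᵢ · δxᵢ/xᵢ)².
  (1·δa/a)² = (1×0.0724)² = 0.00524;  (3·δu/u)² = (3×0.0651)² = 0.0382;  (½·δr/r)² = (0.5×0.118)² = 0.00347;  (-3·δz/z)² = (-3×0.00457)² = 0.000188
δQ/Q = √(0.0471) = 0.217
Q = 0.0150, so δQ = 0.217 × 0.0150 = 0.00326.

0.0150 ± 0.00326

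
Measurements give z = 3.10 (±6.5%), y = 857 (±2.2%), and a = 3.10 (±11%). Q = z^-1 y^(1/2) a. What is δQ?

Since Q is a product/quotient, work with relative uncertainties:
  (-1·δz/z)² = (-1×0.0650)² = 0.00423;  (½·δy/y)² = (0.5×0.0220)² = 0.000121;  (1·δa/a)² = (1×0.110)² = 0.0121
δQ/Q = √(0.0164) = 0.128
Q = 29.3, so δQ = 0.128 × 29.3 = 3.75.

3.75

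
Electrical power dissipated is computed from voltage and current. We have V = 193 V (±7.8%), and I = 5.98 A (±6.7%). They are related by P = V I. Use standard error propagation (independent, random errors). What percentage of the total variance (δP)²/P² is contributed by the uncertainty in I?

(δP/P)² = (1·δV/V)² + (1·δI/I)²
  V term: (1×0.0780)² = 0.00608
  I term: (1×0.0670)² = 0.00449
Total = 0.0106. Share from I = 0.00449/0.0106 = 0.425.

42.5%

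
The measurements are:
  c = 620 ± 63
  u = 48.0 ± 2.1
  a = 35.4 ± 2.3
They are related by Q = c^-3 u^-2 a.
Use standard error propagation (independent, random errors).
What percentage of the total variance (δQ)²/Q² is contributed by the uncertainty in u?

(δQ/Q)² = (-3·δc/c)² + (-2·δu/u)² + (1·δa/a)²
  c term: (-3×0.102)² = 0.0929
  u term: (-2×0.0438)² = 0.00766
  a term: (1×0.0650)² = 0.00422
Total = 0.105. Share from u = 0.00766/0.105 = 0.0731.

7.31%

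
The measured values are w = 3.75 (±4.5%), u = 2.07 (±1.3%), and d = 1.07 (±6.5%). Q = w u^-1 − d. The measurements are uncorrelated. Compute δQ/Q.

Let p = w·u^-1 = 1.81. δp/p = √((1·δw/w)² + (-1·δu/u)²) = √(0.00202 + 0.000169) = 0.0468, so δp = 0.0849.
Q = p − d: δQ = √(δp² + δd²) = √(0.00720 + 0.00484) = 0.110
Q = 0.742, so δQ/Q = 0.110/0.742 = 0.148.

0.148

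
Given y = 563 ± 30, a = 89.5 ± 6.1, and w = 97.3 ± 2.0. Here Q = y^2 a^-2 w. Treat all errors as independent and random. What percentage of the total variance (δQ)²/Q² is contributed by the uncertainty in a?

61.2%

(δQ/Q)² = (2·δy/y)² + (-2·δa/a)² + (1·δw/w)²
  y term: (2×0.0533)² = 0.0114
  a term: (-2×0.0682)² = 0.0186
  w term: (1×0.0206)² = 0.000423
Total = 0.0304. Share from a = 0.0186/0.0304 = 0.612.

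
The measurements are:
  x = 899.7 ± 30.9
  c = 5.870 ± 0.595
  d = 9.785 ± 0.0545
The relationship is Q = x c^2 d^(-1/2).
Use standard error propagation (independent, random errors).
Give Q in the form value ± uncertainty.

9910 ± 2040

Relative error in a monomial: (δQ/Q)² = Σ (nᵢ · δxᵢ/xᵢ)².
  (1·δx/x)² = (1×0.0343)² = 0.00118;  (2·δc/c)² = (2×0.101)² = 0.0411;  (−½·δd/d)² = (-0.5×0.00557)² = 7.76e-06
δQ/Q = √(0.0423) = 0.206
Q = 9910, so δQ = 0.206 × 9910 = 2040.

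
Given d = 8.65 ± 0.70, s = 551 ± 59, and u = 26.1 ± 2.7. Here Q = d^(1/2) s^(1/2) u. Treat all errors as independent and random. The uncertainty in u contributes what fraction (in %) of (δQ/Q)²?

70.4%

(δQ/Q)² = (½·δd/d)² + (½·δs/s)² + (1·δu/u)²
  d term: (0.5×0.0809)² = 0.00164
  s term: (0.5×0.107)² = 0.00287
  u term: (1×0.103)² = 0.0107
Total = 0.0152. Share from u = 0.0107/0.0152 = 0.704.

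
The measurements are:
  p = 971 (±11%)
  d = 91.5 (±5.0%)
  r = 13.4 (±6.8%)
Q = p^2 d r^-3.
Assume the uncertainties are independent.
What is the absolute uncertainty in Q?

Since Q is a product/quotient, work with relative uncertainties:
  (2·δp/p)² = (2×0.110)² = 0.0484;  (1·δd/d)² = (1×0.0500)² = 0.00250;  (-3·δr/r)² = (-3×0.0680)² = 0.0416
δQ/Q = √(0.0925) = 0.304
Q = 35900, so δQ = 0.304 × 35900 = 10900.

10900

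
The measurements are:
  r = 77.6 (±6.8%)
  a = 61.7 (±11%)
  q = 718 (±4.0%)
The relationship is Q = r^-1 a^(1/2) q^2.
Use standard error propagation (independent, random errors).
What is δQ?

6190

Products/powers → add relative errors in quadrature, weighted by exponent:
  (-1·δr/r)² = (-1×0.0680)² = 0.00462;  (½·δa/a)² = (0.5×0.110)² = 0.00302;  (2·δq/q)² = (2×0.0400)² = 0.00640
δQ/Q = √(0.0140) = 0.119
Q = 52200, so δQ = 0.119 × 52200 = 6190.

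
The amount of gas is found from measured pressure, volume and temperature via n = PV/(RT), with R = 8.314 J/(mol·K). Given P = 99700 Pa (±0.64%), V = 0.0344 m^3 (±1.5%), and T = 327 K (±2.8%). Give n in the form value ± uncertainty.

1.26 ± 0.0409 mol

Since n is a product/quotient, work with relative uncertainties:
  (1·δP/P)² = (1×0.00640)² = 4.1e-05;  (1·δV/V)² = (1×0.0150)² = 0.000225;  (-1·δT/T)² = (-1×0.0280)² = 0.000784
δn/n = √(0.00105) = 0.0324
n = 1.26 mol, so δn = 0.0324 × 1.26 = 0.0409 mol.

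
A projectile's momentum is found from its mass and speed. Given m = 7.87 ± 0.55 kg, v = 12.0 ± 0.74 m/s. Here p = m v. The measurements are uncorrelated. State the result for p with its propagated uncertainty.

94.4 ± 8.80 kg·m/s

Each factor contributes (exponent × relative error)² to (δp/p)²:
  (1·δm/m)² = (1×0.0699)² = 0.00488;  (1·δv/v)² = (1×0.0617)² = 0.00380
δp/p = √(0.00869) = 0.0932
p = 94.4 kg·m/s, so δp = 0.0932 × 94.4 = 8.80 kg·m/s.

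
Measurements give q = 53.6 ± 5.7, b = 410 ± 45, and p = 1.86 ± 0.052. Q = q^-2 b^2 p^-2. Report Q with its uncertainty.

Each factor contributes (exponent × relative error)² to (δQ/Q)²:
  (-2·δq/q)² = (-2×0.106)² = 0.0452;  (2·δb/b)² = (2×0.110)² = 0.0482;  (-2·δp/p)² = (-2×0.0280)² = 0.00313
δQ/Q = √(0.0965) = 0.311
Q = 16.9, so δQ = 0.311 × 16.9 = 5.26.

16.9 ± 5.26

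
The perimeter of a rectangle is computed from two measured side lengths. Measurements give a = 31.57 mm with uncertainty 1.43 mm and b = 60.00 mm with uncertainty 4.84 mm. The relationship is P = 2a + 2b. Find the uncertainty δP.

For a sum/difference, combine absolute errors in quadrature:
  (2·δa)² = 8.18;  (2·δb)² = 93.7
δP = √(102) = 10.1 mm

10.1 mm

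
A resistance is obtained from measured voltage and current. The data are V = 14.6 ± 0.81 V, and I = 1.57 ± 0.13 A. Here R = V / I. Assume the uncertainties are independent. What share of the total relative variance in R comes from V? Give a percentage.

(δR/R)² = (1·δV/V)² + (-1·δI/I)²
  V term: (1×0.0555)² = 0.00308
  I term: (-1×0.0828)² = 0.00686
Total = 0.00993. Share from V = 0.00308/0.00993 = 0.310.

31.0%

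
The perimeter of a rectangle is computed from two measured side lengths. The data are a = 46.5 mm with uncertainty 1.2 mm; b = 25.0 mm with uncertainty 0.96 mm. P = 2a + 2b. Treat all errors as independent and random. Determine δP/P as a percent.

P is a linear combination, so absolute uncertainties add in quadrature:
  (2·δa)² = 5.76;  (2·δb)² = 3.69
δP = √(9.45) = 3.07 mm
P = 143 mm, so δP/P = 3.07/143 = 0.0215.

2.15%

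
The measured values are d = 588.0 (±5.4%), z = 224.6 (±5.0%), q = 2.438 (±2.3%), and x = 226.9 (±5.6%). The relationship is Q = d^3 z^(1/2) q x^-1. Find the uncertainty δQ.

Q is a product of powers, so relative uncertainties combine in quadrature:
  (3·δd/d)² = (3×0.0540)² = 0.0262;  (½·δz/z)² = (0.5×0.0500)² = 0.000625;  (1·δq/q)² = (1×0.0230)² = 0.000529;  (-1·δx/x)² = (-1×0.0560)² = 0.00314
δQ/Q = √(0.0305) = 0.175
Q = 3.274e+07, so δQ = 0.175 × 3.274e+07 = 5.72e+06.

5.72e+06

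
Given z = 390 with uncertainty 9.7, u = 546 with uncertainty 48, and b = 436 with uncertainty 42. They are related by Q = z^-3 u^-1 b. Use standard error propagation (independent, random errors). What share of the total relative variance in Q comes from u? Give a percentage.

34.2%

(δQ/Q)² = (-3·δz/z)² + (-1·δu/u)² + (1·δb/b)²
  z term: (-3×0.0249)² = 0.00557
  u term: (-1×0.0879)² = 0.00773
  b term: (1×0.0963)² = 0.00928
Total = 0.0226. Share from u = 0.00773/0.0226 = 0.342.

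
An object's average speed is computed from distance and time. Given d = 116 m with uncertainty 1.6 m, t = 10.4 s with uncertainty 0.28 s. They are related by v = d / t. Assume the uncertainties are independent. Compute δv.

0.337 m/s

Relative error in a monomial: (δv/v)² = Σ (nᵢ · δxᵢ/xᵢ)².
  (1·δd/d)² = (1×0.0138)² = 0.000190;  (-1·δt/t)² = (-1×0.0269)² = 0.000725
δv/v = √(0.000915) = 0.0303
v = 11.2 m/s, so δv = 0.0303 × 11.2 = 0.337 m/s.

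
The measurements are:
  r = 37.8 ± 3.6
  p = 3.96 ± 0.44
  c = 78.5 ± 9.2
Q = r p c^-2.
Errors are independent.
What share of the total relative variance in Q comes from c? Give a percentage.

(δQ/Q)² = (1·δr/r)² + (1·δp/p)² + (-2·δc/c)²
  r term: (1×0.0952)² = 0.00907
  p term: (1×0.111)² = 0.0123
  c term: (-2×0.117)² = 0.0549
Total = 0.0764. Share from c = 0.0549/0.0764 = 0.720.

72.0%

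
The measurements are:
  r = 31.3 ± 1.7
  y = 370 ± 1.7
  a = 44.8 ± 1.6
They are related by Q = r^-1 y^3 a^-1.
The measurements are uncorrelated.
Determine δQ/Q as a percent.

Each factor contributes (exponent × relative error)² to (δQ/Q)²:
  (-1·δr/r)² = (-1×0.0543)² = 0.00295;  (3·δy/y)² = (3×0.00459)² = 0.000190;  (-1·δa/a)² = (-1×0.0357)² = 0.00128
δQ/Q = √(0.00442) = 0.0664

6.64%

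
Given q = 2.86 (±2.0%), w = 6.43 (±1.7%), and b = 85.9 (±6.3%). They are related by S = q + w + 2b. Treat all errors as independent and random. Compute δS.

10.8

For a sum/difference, combine absolute errors in quadrature:
  (δq)² = 0.00327;  (δw)² = 0.0119;  (2·δb)² = 117
δS = √(117) = 10.8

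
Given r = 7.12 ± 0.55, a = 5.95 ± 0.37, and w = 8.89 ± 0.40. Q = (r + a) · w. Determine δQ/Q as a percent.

Let u = r + a = 13.1. δu = √(δr² + δa²) = √(0.303 + 0.137) = 0.663, so δu/u = 0.0507.
Q is then a monomial in u, w:
δQ/Q = √((δu/u)² + (1·δw/w)²) = √(0.00257 + 0.00202) = 0.0678

6.78%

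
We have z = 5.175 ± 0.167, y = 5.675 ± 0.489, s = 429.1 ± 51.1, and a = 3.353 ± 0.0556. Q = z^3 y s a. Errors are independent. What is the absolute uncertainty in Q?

2e+05

Products/powers → add relative errors in quadrature, weighted by exponent:
  (3·δz/z)² = (3×0.0323)² = 0.00937;  (1·δy/y)² = (1×0.0862)² = 0.00742;  (1·δs/s)² = (1×0.119)² = 0.0142;  (1·δa/a)² = (1×0.0166)² = 0.000275
δQ/Q = √(0.0313) = 0.177
Q = 1.132e+06, so δQ = 0.177 × 1.132e+06 = 2e+05.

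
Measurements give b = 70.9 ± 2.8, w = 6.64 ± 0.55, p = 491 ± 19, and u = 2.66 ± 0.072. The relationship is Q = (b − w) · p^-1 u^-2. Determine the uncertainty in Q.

0.00148

Let h = b − w = 64.3. δh = √(δb² + δw²) = √(7.84 + 0.303) = 2.85, so δh/h = 0.0444.
Q is then a monomial in h, p, u:
δQ/Q = √((δh/h)² + (-1·δp/p)² + (-2·δu/u)²) = √(0.00197 + 0.00150 + 0.00293) = 0.0800
Q = 0.0185, so δQ = 0.0800 × 0.0185 = 0.00148.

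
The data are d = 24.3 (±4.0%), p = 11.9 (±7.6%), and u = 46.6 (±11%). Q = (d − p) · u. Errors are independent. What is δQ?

Let w = d − p = 12.4. δw = √(δd² + δp²) = √(0.945 + 0.818) = 1.33, so δw/w = 0.107.
Q is then a monomial in w, u:
δQ/Q = √((δw/w)² + (1·δu/u)²) = √(0.0115 + 0.0121) = 0.154
Q = 578, so δQ = 0.154 × 578 = 88.7.

88.7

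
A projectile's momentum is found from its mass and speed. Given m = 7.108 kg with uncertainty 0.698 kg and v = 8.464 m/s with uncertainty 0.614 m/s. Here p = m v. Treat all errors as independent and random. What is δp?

7.35 kg·m/s

Since p is a product/quotient, work with relative uncertainties:
  (1·δm/m)² = (1×0.0982)² = 0.00964;  (1·δv/v)² = (1×0.0725)² = 0.00526
δp/p = √(0.0149) = 0.122
p = 60.16 kg·m/s, so δp = 0.122 × 60.16 = 7.35 kg·m/s.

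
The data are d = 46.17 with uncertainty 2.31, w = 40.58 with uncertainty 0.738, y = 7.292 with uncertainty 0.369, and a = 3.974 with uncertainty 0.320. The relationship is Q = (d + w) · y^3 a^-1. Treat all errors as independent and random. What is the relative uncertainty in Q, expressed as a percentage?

17.4%

Let u = d + w = 86.75. δu = √(δd² + δw²) = √(5.34 + 0.545) = 2.43, so δu/u = 0.0280.
Q is then a monomial in u, y, a:
δQ/Q = √((δu/u)² + (3·δy/y)² + (-1·δa/a)²) = √(0.000781 + 0.0230 + 0.00648) = 0.174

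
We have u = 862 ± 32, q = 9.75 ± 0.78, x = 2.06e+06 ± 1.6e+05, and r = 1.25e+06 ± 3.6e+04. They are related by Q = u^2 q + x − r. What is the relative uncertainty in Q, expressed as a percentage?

10.0%

Let p = u^2·q = 7.24e+06. δp/p = √((2·δu/u)² + (1·δq/q)²) = √(0.00551 + 0.00640) = 0.109, so δp = 7.91e+05.
Q = p + x − r: δQ = √(δp² + δx² + δr²) = √(6.25e+11 + 2.56e+10 + 1.3e+09) = 8.08e+05
Q = 8.05e+06, so δQ/Q = 8.08e+05/8.05e+06 = 0.100.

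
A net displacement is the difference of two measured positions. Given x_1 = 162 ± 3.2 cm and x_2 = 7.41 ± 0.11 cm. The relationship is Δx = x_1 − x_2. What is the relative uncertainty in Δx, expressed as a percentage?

Sums and differences: (δΔx)² = Σ (cᵢ δxᵢ)².
  (δx_1)² = 10.2;  (δx_2)² = 0.0121
δΔx = √(10.3) = 3.20 cm
Δx = 155 cm, so δΔx/Δx = 3.20/155 = 0.0207.

2.07%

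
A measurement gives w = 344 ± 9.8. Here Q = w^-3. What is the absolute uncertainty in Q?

2.1e-09

Since Q is a product/quotient, work with relative uncertainties:
  (-3·δw/w)² = (-3×0.0285)² = 0.00730
δQ/Q = √(0.00730) = 0.0855
Q = 2.46e-08, so δQ = 0.0855 × 2.46e-08 = 2.1e-09.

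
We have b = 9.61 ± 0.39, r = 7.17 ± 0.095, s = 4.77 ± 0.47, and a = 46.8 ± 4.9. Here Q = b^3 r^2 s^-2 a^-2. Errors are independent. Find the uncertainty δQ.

0.287

For a monomial Q ∝ b^3, r^2, s^-2, a^-2, fractional errors add in quadrature:
  (3·δb/b)² = (3×0.0406)² = 0.0148;  (2·δr/r)² = (2×0.0132)² = 0.000702;  (-2·δs/s)² = (-2×0.0985)² = 0.0388;  (-2·δa/a)² = (-2×0.105)² = 0.0438
δQ/Q = √(0.0982) = 0.313
Q = 0.916, so δQ = 0.313 × 0.916 = 0.287.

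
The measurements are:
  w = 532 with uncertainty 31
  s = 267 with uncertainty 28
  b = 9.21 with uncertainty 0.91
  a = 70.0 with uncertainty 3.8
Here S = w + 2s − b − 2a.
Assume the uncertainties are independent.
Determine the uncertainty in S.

64.5

For a sum/difference, combine absolute errors in quadrature:
  (δw)² = 961;  (2·δs)² = 3140;  (δb)² = 0.828;  (2·δa)² = 57.8
δS = √(4160) = 64.5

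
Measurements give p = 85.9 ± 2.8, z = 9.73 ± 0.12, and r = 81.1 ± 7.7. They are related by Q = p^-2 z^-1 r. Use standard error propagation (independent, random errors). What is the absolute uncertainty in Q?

Q is a product of powers, so relative uncertainties combine in quadrature:
  (-2·δp/p)² = (-2×0.0326)² = 0.00425;  (-1·δz/z)² = (-1×0.0123)² = 0.000152;  (1·δr/r)² = (1×0.0949)² = 0.00901
δQ/Q = √(0.0134) = 0.116
Q = 0.00113, so δQ = 0.116 × 0.00113 = 0.000131.

0.000131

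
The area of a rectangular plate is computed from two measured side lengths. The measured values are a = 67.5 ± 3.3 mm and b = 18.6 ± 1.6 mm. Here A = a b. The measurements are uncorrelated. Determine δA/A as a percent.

9.89%

Relative error in a monomial: (δA/A)² = Σ (nᵢ · δxᵢ/xᵢ)².
  (1·δa/a)² = (1×0.0489)² = 0.00239;  (1·δb/b)² = (1×0.0860)² = 0.00740
δA/A = √(0.00979) = 0.0989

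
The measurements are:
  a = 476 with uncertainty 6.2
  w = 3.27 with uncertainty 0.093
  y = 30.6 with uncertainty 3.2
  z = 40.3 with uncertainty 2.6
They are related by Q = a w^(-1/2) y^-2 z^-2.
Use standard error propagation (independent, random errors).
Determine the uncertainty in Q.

Relative error in a monomial: (δQ/Q)² = Σ (nᵢ · δxᵢ/xᵢ)².
  (1·δa/a)² = (1×0.0130)² = 0.000170;  (−½·δw/w)² = (-0.5×0.0284)² = 0.000202;  (-2·δy/y)² = (-2×0.105)² = 0.0437;  (-2·δz/z)² = (-2×0.0645)² = 0.0166
δQ/Q = √(0.0608) = 0.247
Q = 0.000173, so δQ = 0.247 × 0.000173 = 4.27e-05.

4.27e-05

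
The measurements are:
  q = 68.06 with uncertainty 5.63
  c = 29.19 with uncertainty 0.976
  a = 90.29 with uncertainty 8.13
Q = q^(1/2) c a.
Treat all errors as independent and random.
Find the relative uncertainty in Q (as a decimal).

Products/powers → add relative errors in quadrature, weighted by exponent:
  (½·δq/q)² = (0.5×0.0827)² = 0.00171;  (1·δc/c)² = (1×0.0334)² = 0.00112;  (1·δa/a)² = (1×0.0900)² = 0.00811
δQ/Q = √(0.0109) = 0.105

0.105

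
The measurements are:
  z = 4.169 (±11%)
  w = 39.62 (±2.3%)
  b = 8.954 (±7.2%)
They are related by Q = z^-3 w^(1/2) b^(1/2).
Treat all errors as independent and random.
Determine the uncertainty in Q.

Each factor contributes (exponent × relative error)² to (δQ/Q)²:
  (-3·δz/z)² = (-3×0.110)² = 0.109;  (½·δw/w)² = (0.5×0.0230)² = 0.000132;  (½·δb/b)² = (0.5×0.0720)² = 0.00130
δQ/Q = √(0.110) = 0.332
Q = 0.2599, so δQ = 0.332 × 0.2599 = 0.0863.

0.0863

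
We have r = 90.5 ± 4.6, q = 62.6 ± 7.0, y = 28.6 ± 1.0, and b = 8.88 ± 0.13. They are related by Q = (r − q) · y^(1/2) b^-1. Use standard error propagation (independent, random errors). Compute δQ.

Let u = r − q = 27.9. δu = √(δr² + δq²) = √(21.2 + 49.0) = 8.38, so δu/u = 0.300.
Q is then a monomial in u, y, b:
δQ/Q = √((δu/u)² + (½·δy/y)² + (-1·δb/b)²) = √(0.0901 + 0.000306 + 0.000214) = 0.301
Q = 16.8, so δQ = 0.301 × 16.8 = 5.06.

5.06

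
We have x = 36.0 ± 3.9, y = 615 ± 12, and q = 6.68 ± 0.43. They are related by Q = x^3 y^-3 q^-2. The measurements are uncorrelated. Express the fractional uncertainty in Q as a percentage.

Products/powers → add relative errors in quadrature, weighted by exponent:
  (3·δx/x)² = (3×0.108)² = 0.106;  (-3·δy/y)² = (-3×0.0195)² = 0.00343;  (-2·δq/q)² = (-2×0.0644)² = 0.0166
δQ/Q = √(0.126) = 0.354

35.4%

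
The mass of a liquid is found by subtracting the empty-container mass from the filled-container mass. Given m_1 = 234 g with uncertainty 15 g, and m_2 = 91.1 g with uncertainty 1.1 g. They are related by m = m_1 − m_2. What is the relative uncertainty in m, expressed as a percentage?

m is a linear combination, so absolute uncertainties add in quadrature:
  (δm_1)² = 225;  (δm_2)² = 1.21
δm = √(226) = 15.0 g
m = 143 g, so δm/m = 15.0/143 = 0.105.

10.5%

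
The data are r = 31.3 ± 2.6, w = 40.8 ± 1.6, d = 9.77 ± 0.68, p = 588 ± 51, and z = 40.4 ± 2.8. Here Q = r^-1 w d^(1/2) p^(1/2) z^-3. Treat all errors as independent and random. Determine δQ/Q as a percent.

23.4%

For a monomial Q ∝ r^-1, w, d^(1/2), p^(1/2), z^-3, fractional errors add in quadrature:
  (-1·δr/r)² = (-1×0.0831)² = 0.00690;  (1·δw/w)² = (1×0.0392)² = 0.00154;  (½·δd/d)² = (0.5×0.0696)² = 0.00121;  (½·δp/p)² = (0.5×0.0867)² = 0.00188;  (-3·δz/z)² = (-3×0.0693)² = 0.0432
δQ/Q = √(0.0548) = 0.234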